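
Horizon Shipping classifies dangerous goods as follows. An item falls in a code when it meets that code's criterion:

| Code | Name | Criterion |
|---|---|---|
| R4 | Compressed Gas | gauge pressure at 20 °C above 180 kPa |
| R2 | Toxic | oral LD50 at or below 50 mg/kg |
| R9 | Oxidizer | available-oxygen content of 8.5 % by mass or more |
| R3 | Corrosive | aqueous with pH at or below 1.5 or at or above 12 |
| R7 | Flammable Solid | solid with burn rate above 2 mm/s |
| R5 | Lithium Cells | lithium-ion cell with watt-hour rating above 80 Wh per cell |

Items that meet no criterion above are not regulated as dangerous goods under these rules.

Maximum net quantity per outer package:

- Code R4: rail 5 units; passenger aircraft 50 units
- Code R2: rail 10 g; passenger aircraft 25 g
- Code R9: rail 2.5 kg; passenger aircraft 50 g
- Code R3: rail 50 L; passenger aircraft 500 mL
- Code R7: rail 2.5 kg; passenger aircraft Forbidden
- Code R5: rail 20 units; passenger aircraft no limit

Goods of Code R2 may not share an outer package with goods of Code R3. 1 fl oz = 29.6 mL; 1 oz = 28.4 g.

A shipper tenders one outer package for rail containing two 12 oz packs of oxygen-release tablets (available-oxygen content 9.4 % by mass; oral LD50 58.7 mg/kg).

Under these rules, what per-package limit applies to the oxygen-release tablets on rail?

Available-oxygen content 9.4 % by mass meets the Code R9 criterion (Oxidizer), so the oxygen-release tablets are Code R9.
The rail limit for Code R9 is 2.5 kg.

2.5 kg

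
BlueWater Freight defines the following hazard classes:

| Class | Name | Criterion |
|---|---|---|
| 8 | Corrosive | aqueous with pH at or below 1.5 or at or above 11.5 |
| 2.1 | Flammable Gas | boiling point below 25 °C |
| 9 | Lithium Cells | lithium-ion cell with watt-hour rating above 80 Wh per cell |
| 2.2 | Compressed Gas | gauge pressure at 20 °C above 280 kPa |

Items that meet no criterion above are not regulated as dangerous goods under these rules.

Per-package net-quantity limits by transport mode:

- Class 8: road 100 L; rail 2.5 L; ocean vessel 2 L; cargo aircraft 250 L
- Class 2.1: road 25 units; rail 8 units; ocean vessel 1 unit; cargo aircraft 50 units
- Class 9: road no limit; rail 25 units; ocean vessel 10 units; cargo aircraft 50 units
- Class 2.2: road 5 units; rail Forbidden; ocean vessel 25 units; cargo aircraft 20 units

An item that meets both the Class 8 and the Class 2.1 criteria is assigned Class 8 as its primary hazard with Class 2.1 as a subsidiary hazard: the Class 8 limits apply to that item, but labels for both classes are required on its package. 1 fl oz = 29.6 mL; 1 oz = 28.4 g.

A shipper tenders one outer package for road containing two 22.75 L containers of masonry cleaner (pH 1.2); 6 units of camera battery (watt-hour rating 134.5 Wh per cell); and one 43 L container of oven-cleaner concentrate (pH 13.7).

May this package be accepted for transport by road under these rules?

The masonry cleaner has pH 1.2, which is ≤ 1.5, so it is Class 8 (Corrosive).
Watt-hour rating 134.5 Wh per cell meets the Class 9 criterion (Lithium Cells), so the camera battery is Class 9.
With pH 13.7 (≥ 11.5), the oven-cleaner concentrate falls in Class 8.
Class 8 net quantity: (two 22.75 L containers = 45.5 L) + 43 L = 88.5 L.
88.5 L is within the road limit of 100 L for Class 8.
Class 9 quantity: 6 units.
Class 9 has no per-package limit by road.
Every hazard class is within its road limit and no segregation rule is violated.

Yes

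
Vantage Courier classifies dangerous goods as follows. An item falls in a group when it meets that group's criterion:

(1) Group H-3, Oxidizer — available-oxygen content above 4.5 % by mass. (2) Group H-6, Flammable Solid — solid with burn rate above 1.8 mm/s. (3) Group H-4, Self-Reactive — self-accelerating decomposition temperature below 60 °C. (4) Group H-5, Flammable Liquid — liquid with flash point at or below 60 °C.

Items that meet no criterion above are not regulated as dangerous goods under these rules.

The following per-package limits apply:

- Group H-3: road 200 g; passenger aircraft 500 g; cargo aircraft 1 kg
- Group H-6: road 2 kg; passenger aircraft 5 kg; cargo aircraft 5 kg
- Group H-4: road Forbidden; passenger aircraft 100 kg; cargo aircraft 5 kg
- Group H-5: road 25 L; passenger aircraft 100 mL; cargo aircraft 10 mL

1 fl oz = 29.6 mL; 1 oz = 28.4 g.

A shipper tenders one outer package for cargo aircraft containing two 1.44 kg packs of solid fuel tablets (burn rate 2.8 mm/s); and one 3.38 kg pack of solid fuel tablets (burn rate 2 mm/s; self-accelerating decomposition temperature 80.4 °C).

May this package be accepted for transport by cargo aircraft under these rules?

Solid fuel tablets: burn rate 2.8 mm/s > 1.8 mm/s → Group H-6 (Flammable Solid).
With burn rate 2 mm/s (> 1.8 mm/s), the solid fuel tablets fall in Group H-6.
Group H-6 net quantity: (two 1.44 kg packs = 2.88 kg) + 3.38 kg = 6.26 kg.
6.26 kg > 5 kg (cargo aircraft limit, Group H-6) — over the limit.

No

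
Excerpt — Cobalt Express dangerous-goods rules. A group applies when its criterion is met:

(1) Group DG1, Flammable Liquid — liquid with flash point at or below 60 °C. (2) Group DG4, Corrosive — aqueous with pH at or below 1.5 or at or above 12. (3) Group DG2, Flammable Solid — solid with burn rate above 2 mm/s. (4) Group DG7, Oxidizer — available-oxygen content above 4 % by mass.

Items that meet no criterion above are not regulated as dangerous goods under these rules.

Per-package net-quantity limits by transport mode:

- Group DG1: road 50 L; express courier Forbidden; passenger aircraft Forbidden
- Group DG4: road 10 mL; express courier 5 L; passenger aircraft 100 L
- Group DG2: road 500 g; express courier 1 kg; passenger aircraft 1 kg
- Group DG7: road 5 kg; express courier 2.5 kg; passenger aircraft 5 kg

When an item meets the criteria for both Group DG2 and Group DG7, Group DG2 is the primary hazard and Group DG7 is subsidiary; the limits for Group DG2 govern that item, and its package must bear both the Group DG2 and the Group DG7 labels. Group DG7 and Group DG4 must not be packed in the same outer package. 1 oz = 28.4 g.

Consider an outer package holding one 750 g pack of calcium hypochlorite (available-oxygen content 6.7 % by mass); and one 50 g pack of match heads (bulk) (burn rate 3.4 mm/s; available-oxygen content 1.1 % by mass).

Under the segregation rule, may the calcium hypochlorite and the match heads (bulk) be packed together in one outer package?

Yes

With available-oxygen content 6.7 % by mass (> 4 % by mass), the calcium hypochlorite falls in Group DG7.
With burn rate 3.4 mm/s (> 2 mm/s), the match heads (bulk) fall in Group DG2.
No segregation rule bars Group DG7 with Group DG2.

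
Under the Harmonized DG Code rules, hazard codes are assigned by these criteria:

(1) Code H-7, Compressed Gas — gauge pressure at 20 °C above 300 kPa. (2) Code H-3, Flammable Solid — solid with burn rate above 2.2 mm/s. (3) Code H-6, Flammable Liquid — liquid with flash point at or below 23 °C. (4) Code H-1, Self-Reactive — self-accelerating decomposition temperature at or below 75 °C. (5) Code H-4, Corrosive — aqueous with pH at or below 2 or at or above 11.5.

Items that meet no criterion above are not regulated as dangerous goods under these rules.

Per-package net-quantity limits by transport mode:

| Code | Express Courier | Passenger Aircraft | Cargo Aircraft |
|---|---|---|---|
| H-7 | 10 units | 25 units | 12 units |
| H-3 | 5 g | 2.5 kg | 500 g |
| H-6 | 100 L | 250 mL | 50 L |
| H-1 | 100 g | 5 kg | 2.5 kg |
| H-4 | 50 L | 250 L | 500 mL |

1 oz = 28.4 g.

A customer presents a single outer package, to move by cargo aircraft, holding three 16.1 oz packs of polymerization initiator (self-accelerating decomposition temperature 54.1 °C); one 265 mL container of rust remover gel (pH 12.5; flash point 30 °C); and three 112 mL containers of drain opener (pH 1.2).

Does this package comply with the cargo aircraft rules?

Self-accelerating decomposition temperature 54.1 °C meets the Code H-1 criterion (Self-Reactive), so the polymerization initiator is Code H-1.
The rust remover gel has pH 12.5, which is ≥ 11.5, so it is Code H-4 (Corrosive).
Drain opener: pH 1.2 ≤ 2 → Code H-4 (Corrosive).
Code H-4 net quantity: 265 mL + (three 112 mL containers = 336 mL) = 601 mL.
That exceeds the Code H-4 cargo aircraft limit of 500 mL.
Code H-1 quantity: three 16.1 oz packs = 1371.72 g.
That is within the Code H-1 cargo aircraft limit of 2.5 kg.

No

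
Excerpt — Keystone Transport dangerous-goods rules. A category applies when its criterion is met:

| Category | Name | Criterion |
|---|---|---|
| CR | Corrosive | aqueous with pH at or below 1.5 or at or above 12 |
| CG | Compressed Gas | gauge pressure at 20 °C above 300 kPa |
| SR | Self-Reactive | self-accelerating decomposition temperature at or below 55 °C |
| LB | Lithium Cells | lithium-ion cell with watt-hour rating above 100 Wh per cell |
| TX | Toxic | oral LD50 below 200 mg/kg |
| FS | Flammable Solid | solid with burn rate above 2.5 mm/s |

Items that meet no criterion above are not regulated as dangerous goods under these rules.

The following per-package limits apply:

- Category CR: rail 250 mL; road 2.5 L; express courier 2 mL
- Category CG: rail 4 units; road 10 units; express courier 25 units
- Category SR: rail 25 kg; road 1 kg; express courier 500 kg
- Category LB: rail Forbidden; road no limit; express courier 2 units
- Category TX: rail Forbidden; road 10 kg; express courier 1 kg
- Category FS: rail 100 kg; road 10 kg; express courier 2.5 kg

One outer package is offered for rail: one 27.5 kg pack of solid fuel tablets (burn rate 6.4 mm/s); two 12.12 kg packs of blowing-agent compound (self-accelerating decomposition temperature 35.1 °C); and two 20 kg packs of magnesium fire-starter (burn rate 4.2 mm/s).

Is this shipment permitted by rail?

The solid fuel tablets have burn rate 6.4 mm/s, which is > 2.5 mm/s, so they are Category FS (Flammable Solid).
With self-accelerating decomposition temperature 35.1 °C (≤ 55 °C), the blowing-agent compound falls in Category SR.
Burn rate 4.2 mm/s meets the Category FS criterion (Flammable Solid), so the magnesium fire-starter is Category FS.
Total Category FS: 27.5 kg + (two 20 kg packs = 40 kg) = 67.5 kg.
67.5 kg ≤ 100 kg (rail limit, Category FS) — within limit.
Category SR quantity: two 12.12 kg packs = 24.24 kg.
24.24 kg is within the rail limit of 25 kg for Category SR.
Every hazard category is within its rail limit and no segregation rule is violated.

Yes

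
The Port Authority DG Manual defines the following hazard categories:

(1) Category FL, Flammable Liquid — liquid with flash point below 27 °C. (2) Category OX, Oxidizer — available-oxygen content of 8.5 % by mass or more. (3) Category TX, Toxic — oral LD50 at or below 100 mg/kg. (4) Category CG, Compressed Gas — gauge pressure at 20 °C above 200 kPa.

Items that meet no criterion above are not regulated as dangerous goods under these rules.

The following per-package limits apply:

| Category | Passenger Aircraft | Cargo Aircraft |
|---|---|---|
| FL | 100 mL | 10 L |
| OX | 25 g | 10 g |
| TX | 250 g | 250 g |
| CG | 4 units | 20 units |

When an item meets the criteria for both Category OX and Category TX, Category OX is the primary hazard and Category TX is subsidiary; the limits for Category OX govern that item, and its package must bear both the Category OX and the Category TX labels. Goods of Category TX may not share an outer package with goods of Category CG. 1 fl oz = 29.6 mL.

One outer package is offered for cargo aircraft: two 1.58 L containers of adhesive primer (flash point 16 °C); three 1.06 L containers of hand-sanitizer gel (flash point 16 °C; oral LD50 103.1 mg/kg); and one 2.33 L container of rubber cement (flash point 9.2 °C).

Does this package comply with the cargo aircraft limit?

With flash point 16 °C (< 27 °C), the adhesive primer falls in Category FL.
Hand-sanitizer gel: flash point 16 °C < 27 °C → Category FL (Flammable Liquid).
Rubber cement: flash point 9.2 °C < 27 °C → Category FL (Flammable Liquid).
Total Category FL: (two 1.58 L containers = 3.16 L) + (three 1.06 L containers = 3.18 L) + 2.33 L = 8.67 L.
8.67 L is within the cargo aircraft limit of 10 L for Category FL.

Yes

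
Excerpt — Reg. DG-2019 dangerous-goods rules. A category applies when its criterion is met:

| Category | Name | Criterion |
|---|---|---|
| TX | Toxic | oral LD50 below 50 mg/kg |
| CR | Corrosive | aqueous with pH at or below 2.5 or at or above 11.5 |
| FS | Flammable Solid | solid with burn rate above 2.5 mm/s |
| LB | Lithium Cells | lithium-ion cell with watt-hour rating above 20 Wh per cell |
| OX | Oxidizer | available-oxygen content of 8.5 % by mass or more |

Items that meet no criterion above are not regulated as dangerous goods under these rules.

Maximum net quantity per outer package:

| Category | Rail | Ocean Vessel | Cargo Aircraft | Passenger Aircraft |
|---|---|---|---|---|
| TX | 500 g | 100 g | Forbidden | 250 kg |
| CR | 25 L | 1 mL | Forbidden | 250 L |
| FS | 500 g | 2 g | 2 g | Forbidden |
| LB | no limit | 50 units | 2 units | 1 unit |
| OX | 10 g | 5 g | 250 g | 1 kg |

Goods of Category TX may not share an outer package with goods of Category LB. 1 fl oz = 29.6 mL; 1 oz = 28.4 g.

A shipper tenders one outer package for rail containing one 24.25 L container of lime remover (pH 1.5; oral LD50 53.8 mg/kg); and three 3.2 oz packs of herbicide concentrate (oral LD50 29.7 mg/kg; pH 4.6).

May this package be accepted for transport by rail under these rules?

Yes

With pH 1.5 (≤ 2.5), the lime remover falls in Category CR.
With oral LD50 29.7 mg/kg (< 50 mg/kg), the herbicide concentrate falls in Category TX.
Category TX quantity: three 3.2 oz packs = 272.64 g.
That is within the Category TX rail limit of 500 g.
Category CR quantity: 24.25 L.
That is within the Category CR rail limit of 25 L.
The segregation rule (Category TX with Category LB) does not apply to Category TX with Category CR.
Every hazard category is within its rail limit and no segregation rule is violated.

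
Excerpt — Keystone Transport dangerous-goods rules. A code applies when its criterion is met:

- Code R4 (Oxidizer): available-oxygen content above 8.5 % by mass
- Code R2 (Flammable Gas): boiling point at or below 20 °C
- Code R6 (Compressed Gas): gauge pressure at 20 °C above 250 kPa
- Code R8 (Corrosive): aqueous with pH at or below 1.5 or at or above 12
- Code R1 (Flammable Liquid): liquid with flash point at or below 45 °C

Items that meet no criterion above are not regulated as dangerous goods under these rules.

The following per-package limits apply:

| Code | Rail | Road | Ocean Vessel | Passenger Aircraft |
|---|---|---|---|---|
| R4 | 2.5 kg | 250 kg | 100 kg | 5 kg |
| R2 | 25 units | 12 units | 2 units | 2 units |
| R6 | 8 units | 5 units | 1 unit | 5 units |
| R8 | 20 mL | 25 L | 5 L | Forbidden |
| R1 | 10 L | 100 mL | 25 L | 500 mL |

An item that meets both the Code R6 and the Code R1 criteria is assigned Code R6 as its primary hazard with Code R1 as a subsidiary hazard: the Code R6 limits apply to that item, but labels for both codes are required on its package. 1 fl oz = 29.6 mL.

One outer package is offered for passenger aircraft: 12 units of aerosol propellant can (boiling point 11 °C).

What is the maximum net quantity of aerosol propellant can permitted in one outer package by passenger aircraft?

2 units

Boiling point 11 °C meets the Code R2 criterion (Flammable Gas), so the aerosol propellant can is Code R2.
The passenger aircraft limit for Code R2 is 2 units.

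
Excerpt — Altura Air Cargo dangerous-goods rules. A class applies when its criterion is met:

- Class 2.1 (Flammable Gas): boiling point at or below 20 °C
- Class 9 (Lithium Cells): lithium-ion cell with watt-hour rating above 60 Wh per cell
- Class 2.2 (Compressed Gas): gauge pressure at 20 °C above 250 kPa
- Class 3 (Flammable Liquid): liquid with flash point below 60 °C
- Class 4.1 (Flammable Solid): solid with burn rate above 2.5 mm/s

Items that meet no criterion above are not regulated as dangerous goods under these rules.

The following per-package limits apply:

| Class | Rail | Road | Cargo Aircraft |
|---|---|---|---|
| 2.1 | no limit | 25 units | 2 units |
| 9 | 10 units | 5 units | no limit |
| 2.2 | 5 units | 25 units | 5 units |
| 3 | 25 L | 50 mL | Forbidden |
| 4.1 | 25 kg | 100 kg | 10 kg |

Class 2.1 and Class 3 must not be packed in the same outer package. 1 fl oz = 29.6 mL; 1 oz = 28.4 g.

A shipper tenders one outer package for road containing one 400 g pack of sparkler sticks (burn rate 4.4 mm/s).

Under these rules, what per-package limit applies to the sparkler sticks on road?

100 kg

Sparkler sticks: burn rate 4.4 mm/s > 2.5 mm/s → Class 4.1 (Flammable Solid).
The road limit for Class 4.1 is 100 kg.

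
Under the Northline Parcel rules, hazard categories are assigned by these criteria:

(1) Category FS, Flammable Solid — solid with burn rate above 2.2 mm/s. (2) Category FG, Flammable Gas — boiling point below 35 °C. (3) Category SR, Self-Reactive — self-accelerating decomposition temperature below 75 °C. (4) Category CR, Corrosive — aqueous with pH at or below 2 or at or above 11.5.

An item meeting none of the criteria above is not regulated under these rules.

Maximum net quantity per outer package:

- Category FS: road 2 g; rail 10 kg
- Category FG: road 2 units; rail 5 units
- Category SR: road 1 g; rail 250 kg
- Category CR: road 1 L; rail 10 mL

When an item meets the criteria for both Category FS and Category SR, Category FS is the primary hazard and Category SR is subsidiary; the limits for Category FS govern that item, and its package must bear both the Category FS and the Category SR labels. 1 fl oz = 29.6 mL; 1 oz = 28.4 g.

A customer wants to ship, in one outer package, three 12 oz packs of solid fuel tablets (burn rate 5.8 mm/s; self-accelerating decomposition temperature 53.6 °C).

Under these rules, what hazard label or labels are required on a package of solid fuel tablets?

With burn rate 5.8 mm/s (> 2.2 mm/s), the solid fuel tablets fall in Category FS.
With self-accelerating decomposition temperature 53.6 °C (< 75 °C), the solid fuel tablets fall in Category SR.
By the precedence rule Category FS is primary and Category SR is subsidiary, and that rule requires both labels on the package.

Category FS and SR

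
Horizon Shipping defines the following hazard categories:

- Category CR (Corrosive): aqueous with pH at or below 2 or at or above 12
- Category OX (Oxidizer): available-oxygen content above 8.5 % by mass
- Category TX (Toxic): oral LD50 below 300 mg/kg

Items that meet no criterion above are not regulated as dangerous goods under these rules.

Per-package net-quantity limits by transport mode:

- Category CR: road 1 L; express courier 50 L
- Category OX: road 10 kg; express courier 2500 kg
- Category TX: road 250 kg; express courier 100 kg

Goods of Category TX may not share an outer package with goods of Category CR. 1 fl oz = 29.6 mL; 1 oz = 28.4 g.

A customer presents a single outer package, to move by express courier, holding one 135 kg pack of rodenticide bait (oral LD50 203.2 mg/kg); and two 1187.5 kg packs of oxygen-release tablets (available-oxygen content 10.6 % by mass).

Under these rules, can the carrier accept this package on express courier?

No

With oral LD50 203.2 mg/kg (< 300 mg/kg), the rodenticide bait falls in Category TX.
The oxygen-release tablets have available-oxygen content 10.6 % by mass, which is > 8.5 % by mass, so they are Category OX (Oxidizer).
Category TX quantity: 135 kg.
135 kg exceeds the express courier limit of 100 kg for Category TX.
Category OX quantity: two 1187.5 kg packs = 2375 kg.
2375 kg ≤ 2500 kg (express courier limit, Category OX) — within limit.
The segregation rule (Category TX with Category CR) does not apply to Category TX with Category OX.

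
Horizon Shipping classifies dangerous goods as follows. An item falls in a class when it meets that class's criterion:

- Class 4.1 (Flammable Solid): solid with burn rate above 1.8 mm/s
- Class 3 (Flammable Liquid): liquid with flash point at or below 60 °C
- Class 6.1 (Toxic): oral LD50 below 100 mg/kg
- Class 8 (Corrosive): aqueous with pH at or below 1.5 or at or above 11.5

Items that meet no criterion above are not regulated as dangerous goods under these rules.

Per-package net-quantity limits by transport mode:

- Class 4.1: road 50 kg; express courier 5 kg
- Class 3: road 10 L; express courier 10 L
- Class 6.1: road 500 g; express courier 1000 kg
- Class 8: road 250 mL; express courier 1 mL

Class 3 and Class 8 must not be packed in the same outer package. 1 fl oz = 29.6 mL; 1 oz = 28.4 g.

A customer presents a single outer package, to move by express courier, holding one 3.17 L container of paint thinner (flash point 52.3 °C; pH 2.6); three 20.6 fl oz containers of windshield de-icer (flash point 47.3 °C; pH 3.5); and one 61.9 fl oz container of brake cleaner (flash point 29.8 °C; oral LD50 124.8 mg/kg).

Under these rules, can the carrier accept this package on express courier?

With flash point 52.3 °C (≤ 60 °C), the paint thinner falls in Class 3.
Windshield de-icer: flash point 47.3 °C ≤ 60 °C → Class 3 (Flammable Liquid).
With flash point 29.8 °C (≤ 60 °C), the brake cleaner falls in Class 3.
Class 3 net quantity: 3.17 L + (three 20.6 fl oz containers = 1829.28 mL) + (one 61.9 fl oz container = 1832.24 mL) = 6831.52 mL.
6831.52 mL is within the express courier limit of 10 L for Class 3.

Yes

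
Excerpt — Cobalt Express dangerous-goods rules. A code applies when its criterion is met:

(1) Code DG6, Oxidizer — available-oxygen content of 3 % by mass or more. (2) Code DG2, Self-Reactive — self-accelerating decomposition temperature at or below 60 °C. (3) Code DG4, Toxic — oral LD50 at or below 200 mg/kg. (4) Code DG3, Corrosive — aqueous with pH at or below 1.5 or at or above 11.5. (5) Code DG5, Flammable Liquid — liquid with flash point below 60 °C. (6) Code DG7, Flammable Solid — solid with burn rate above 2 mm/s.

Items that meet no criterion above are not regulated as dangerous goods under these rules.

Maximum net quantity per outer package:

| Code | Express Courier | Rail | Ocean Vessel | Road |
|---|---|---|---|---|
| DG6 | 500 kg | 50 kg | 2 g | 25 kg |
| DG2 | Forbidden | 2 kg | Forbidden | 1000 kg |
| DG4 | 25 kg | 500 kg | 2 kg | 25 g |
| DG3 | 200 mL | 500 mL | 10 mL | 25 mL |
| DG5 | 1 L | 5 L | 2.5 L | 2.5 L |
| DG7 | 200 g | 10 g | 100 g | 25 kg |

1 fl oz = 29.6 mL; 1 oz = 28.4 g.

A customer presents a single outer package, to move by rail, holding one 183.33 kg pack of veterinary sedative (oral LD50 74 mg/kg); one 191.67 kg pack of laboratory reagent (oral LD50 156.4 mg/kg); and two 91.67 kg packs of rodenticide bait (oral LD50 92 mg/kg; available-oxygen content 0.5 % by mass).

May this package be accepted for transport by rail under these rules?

No

The veterinary sedative has oral LD50 74 mg/kg, which is ≤ 200 mg/kg, so it is Code DG4 (Toxic).
With oral LD50 156.4 mg/kg (≤ 200 mg/kg), the laboratory reagent falls in Code DG4.
With oral LD50 92 mg/kg (≤ 200 mg/kg), the rodenticide bait falls in Code DG4.
Code DG4 net quantity: 183.33 kg + 191.67 kg + (two 91.67 kg packs = 183.34 kg) = 558.34 kg.
That exceeds the Code DG4 rail limit of 500 kg.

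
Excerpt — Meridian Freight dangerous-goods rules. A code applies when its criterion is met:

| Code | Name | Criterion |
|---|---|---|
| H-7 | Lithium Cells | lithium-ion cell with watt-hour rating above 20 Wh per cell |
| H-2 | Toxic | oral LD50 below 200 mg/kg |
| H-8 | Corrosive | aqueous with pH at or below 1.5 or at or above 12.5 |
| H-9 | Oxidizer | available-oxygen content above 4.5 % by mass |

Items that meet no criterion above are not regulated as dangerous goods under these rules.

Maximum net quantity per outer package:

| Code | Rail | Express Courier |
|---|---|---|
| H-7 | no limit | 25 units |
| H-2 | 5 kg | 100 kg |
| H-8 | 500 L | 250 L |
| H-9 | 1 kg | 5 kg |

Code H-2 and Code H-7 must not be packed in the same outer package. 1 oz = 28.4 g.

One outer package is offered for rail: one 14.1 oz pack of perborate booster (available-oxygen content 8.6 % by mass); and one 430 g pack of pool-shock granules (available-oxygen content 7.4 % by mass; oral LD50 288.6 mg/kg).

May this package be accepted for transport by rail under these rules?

Yes

With available-oxygen content 8.6 % by mass (> 4.5 % by mass), the perborate booster falls in Code H-9.
Pool-shock granules: available-oxygen content 7.4 % by mass > 4.5 % by mass → Code H-9 (Oxidizer).
Total Code H-9: (one 14.1 oz pack = 400.44 g) + 430 g = 830.44 g.
830.44 g is within the rail limit of 1 kg for Code H-9.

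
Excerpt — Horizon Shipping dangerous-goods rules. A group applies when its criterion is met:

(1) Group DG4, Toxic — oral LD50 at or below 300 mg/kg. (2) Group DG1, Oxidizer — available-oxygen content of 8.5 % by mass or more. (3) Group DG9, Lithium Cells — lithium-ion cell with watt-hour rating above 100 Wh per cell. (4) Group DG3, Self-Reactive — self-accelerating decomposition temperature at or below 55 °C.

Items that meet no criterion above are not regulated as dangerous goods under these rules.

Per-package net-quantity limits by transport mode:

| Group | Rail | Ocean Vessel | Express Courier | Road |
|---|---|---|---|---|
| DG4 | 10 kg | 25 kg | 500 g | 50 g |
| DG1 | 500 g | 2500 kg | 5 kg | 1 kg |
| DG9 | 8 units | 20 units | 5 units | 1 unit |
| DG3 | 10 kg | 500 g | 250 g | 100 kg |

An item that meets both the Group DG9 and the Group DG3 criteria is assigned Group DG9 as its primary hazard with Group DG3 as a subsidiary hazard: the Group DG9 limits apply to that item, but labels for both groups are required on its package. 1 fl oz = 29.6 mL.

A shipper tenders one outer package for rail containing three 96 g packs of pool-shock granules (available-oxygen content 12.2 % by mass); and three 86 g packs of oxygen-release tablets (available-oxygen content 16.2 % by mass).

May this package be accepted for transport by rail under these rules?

No

Pool-shock granules: available-oxygen content 12.2 % by mass ≥ 8.5 % by mass → Group DG1 (Oxidizer).
With available-oxygen content 16.2 % by mass (≥ 8.5 % by mass), the oxygen-release tablets fall in Group DG1.
Total Group DG1: (three 96 g packs = 288 g) + (three 86 g packs = 258 g) = 546 g.
546 g > 500 g (rail limit, Group DG1) — over the limit.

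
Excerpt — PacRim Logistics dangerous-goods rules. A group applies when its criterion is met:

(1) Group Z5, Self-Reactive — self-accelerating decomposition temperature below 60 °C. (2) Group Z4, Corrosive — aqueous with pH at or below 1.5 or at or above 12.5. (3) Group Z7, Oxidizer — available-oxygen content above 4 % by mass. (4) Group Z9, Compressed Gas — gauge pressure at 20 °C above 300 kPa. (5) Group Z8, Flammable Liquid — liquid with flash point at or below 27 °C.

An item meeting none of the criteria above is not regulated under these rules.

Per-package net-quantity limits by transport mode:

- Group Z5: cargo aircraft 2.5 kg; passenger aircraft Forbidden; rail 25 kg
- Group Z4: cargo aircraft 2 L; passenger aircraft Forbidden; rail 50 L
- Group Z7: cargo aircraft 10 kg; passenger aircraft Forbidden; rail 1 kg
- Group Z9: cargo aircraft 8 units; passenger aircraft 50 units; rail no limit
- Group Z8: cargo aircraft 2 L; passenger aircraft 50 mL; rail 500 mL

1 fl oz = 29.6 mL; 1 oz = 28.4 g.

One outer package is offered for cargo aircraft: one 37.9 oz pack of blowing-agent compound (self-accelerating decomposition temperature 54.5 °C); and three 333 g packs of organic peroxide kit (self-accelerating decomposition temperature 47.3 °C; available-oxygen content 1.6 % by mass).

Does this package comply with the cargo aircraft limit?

The blowing-agent compound has self-accelerating decomposition temperature 54.5 °C, which is < 60 °C, so it is Group Z5 (Self-Reactive).
Self-accelerating decomposition temperature 47.3 °C meets the Group Z5 criterion (Self-Reactive), so the organic peroxide kit is Group Z5.
Total Group Z5: (one 37.9 oz pack = 1076.36 g) + (three 333 g packs = 999 g) = 2075.36 g.
That is within the Group Z5 cargo aircraft limit of 2.5 kg.

Yes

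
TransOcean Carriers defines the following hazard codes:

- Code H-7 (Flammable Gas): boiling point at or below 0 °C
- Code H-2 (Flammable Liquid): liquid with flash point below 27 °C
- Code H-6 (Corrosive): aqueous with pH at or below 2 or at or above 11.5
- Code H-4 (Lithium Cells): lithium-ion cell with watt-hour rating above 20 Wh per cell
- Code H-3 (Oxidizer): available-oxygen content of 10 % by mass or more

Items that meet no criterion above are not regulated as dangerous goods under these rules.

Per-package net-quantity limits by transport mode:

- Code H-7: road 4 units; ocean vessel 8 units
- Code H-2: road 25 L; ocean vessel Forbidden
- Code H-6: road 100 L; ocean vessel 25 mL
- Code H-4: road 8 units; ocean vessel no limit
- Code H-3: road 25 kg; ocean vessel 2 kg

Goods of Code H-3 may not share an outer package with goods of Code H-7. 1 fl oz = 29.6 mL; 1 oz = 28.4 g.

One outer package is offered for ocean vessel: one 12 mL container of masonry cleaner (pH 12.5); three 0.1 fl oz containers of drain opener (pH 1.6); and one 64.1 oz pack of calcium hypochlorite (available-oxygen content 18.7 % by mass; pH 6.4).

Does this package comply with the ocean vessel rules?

Masonry cleaner: pH 12.5 ≥ 11.5 → Code H-6 (Corrosive).
The drain opener has pH 1.6, which is ≤ 2, so it is Code H-6 (Corrosive).
With available-oxygen content 18.7 % by mass (≥ 10 % by mass), the calcium hypochlorite falls in Code H-3.
Code H-3 quantity: one 64.1 oz pack = 1820.44 g.
That is within the Code H-3 ocean vessel limit of 2 kg.
Code H-6 net quantity: 12 mL + (three 0.1 fl oz containers = 8.88 mL) = 20.88 mL.
That is within the Code H-6 ocean vessel limit of 25 mL.
The segregation rule (Code H-3 with Code H-7) does not apply to Code H-3 with Code H-6.
Every hazard code is within its ocean vessel limit and no segregation rule is violated.

Yes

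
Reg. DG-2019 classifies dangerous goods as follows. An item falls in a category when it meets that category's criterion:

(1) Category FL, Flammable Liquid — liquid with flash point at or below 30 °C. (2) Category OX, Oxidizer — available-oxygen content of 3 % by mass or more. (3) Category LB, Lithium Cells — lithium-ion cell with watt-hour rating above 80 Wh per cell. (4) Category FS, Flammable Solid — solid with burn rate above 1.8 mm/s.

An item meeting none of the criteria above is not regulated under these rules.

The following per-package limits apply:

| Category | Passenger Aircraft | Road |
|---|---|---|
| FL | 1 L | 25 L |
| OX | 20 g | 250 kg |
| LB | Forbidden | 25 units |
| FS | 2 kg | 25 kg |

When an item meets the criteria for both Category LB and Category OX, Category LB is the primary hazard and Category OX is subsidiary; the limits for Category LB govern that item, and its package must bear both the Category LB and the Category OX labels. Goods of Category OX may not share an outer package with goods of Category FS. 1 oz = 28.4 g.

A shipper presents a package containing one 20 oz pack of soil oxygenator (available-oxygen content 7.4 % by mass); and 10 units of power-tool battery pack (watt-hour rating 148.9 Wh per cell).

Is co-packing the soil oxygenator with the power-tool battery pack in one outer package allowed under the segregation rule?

Yes

The soil oxygenator has available-oxygen content 7.4 % by mass, which is ≥ 3 % by mass, so it is Category OX (Oxidizer).
Watt-hour rating 148.9 Wh per cell meets the Category LB criterion (Lithium Cells), so the power-tool battery pack is Category LB.
No segregation rule bars Category OX with Category LB.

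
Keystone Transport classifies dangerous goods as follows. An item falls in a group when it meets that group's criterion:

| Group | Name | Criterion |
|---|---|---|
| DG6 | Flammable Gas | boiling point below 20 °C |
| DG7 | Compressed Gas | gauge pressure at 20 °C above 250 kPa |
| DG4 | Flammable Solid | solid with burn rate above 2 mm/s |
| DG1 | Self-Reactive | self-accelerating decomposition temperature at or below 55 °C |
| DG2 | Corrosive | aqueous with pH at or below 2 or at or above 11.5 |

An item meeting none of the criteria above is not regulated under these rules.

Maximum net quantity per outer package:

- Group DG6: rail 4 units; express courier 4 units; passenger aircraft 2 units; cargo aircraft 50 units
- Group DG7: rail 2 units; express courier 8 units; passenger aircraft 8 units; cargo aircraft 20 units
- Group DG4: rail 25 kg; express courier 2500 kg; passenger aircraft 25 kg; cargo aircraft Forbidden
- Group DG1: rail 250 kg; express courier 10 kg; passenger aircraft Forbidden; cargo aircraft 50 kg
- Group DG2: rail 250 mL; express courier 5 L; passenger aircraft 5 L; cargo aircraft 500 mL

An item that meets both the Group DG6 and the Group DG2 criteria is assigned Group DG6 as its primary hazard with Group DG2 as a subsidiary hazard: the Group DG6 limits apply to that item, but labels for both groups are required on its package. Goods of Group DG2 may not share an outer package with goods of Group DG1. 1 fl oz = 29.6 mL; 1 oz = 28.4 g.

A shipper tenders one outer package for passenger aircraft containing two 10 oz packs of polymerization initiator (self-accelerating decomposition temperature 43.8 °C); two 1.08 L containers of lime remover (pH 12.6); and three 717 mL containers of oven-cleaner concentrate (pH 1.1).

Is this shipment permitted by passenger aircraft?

The polymerization initiator has self-accelerating decomposition temperature 43.8 °C, which is ≤ 55 °C, so it is Group DG1 (Self-Reactive).
The lime remover has pH 12.6, which is ≥ 11.5, so it is Group DG2 (Corrosive).
The oven-cleaner concentrate has pH 1.1, which is ≤ 2, so it is Group DG2 (Corrosive).
Total Group DG2: (two 1.08 L containers = 2.16 L) + (three 717 mL containers = 2.151 L) = 4.311 L.
4.311 L is within the passenger aircraft limit of 5 L for Group DG2.
Group DG1 quantity: two 10 oz packs = 568 g.
By passenger aircraft, Group DG1 is Forbidden regardless of quantity.
Group DG2 and Group DG1 may not share an outer package.

No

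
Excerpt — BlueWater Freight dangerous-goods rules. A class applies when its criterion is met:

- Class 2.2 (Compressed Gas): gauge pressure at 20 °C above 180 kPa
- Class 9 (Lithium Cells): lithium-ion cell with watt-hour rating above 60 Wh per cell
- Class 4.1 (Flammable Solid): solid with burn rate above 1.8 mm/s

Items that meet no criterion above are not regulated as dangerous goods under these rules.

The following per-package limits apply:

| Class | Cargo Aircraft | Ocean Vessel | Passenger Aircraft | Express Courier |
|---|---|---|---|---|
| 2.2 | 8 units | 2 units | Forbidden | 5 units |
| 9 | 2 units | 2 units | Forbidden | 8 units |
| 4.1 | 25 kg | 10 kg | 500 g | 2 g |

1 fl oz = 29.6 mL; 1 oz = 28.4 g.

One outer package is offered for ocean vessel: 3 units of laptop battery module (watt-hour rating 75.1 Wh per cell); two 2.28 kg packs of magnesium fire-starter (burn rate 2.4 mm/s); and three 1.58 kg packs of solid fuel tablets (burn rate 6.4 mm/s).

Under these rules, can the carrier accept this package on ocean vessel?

The laptop battery module has watt-hour rating 75.1 Wh per cell, which is > 60 Wh per cell, so it is Class 9 (Lithium Cells).
The magnesium fire-starter has burn rate 2.4 mm/s, which is > 1.8 mm/s, so it is Class 4.1 (Flammable Solid).
Burn rate 6.4 mm/s meets the Class 4.1 criterion (Flammable Solid), so the solid fuel tablets are Class 4.1.
Class 4.1 net quantity: (two 2.28 kg packs = 4.56 kg) + (three 1.58 kg packs = 4.74 kg) = 9.3 kg.
9.3 kg ≤ 10 kg (ocean vessel limit, Class 4.1) — within limit.
Class 9 quantity: 3 units.
That exceeds the Class 9 ocean vessel limit of 2 units.

No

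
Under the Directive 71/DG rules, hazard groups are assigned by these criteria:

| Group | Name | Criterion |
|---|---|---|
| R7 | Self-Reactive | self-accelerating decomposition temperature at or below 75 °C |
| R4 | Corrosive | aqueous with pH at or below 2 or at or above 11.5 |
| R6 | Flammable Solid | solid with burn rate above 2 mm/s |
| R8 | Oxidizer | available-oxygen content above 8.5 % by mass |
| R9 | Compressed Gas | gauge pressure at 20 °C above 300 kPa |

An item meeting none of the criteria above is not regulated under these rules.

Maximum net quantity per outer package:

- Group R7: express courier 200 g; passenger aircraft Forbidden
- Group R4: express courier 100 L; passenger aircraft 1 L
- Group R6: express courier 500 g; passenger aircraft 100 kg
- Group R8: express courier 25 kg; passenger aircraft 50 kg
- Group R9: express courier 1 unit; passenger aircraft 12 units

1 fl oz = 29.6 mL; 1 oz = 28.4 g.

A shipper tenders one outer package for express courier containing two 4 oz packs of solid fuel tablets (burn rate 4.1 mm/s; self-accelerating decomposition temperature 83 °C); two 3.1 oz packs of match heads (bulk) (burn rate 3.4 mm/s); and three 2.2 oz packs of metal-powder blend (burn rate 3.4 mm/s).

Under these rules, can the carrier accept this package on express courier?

No

The solid fuel tablets have burn rate 4.1 mm/s, which is > 2 mm/s, so they are Group R6 (Flammable Solid).
With burn rate 3.4 mm/s (> 2 mm/s), the match heads (bulk) fall in Group R6.
With burn rate 3.4 mm/s (> 2 mm/s), the metal-powder blend falls in Group R6.
Group R6 net quantity: (two 4 oz packs = 227.2 g) + (two 3.1 oz packs = 176.08 g) + (three 2.2 oz packs = 187.44 g) = 590.72 g.
That exceeds the Group R6 express courier limit of 500 g.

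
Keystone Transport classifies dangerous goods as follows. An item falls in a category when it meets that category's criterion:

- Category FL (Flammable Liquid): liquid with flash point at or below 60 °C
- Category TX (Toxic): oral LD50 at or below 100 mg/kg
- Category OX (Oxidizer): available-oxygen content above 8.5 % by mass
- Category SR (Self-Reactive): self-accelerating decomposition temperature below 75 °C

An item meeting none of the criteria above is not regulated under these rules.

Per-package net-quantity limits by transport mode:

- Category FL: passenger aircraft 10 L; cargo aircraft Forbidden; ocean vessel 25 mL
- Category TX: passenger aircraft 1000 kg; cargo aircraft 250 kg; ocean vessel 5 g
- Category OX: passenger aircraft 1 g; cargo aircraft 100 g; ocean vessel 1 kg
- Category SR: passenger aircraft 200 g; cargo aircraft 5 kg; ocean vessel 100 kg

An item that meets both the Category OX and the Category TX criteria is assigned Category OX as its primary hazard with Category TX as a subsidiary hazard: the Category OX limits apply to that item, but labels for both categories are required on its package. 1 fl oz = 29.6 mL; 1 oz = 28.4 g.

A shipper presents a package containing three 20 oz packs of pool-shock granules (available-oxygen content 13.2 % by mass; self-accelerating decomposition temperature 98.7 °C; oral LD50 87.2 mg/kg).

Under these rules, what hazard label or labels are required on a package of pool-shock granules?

Category OX and TX

Pool-shock granules: available-oxygen content 13.2 % by mass > 8.5 % by mass → Category OX (Oxidizer).
The pool-shock granules have oral LD50 87.2 mg/kg, which is ≤ 100 mg/kg, so they are Category TX (Toxic).
By the precedence rule Category OX is primary and Category TX is subsidiary, and that rule requires both labels on the package.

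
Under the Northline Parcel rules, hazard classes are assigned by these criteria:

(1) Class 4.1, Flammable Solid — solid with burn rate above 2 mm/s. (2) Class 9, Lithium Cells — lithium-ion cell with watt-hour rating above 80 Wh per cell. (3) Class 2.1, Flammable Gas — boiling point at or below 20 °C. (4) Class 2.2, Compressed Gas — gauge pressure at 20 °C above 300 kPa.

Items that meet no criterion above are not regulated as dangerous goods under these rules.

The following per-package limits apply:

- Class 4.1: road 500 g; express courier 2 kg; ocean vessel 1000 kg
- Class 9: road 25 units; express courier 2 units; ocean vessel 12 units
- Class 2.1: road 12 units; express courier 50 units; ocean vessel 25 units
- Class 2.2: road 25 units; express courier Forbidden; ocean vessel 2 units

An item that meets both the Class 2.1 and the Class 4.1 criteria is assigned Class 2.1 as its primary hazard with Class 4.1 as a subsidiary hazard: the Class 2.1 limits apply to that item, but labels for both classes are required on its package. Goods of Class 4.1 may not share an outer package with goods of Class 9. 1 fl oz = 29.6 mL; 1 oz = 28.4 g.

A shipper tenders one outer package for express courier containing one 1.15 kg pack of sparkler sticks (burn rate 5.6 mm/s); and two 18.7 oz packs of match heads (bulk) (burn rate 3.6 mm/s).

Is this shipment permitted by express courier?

Sparkler sticks: burn rate 5.6 mm/s > 2 mm/s → Class 4.1 (Flammable Solid).
Burn rate 3.6 mm/s meets the Class 4.1 criterion (Flammable Solid), so the match heads (bulk) are Class 4.1.
Class 4.1 net quantity: 1.15 kg + (two 18.7 oz packs = 1062.16 g) = 2212.16 g.
2212.16 g > 2 kg (express courier limit, Class 4.1) — over the limit.

No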